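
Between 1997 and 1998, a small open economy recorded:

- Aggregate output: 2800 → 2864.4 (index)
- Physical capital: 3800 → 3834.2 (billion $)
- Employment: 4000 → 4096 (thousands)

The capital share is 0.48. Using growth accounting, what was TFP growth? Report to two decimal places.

Aggregate output growth = (2864.4 − 2800) / 2800 = 2.3%.
Physical capital growth = (3834.2 − 3800) / 3800 = 0.9%.
Employment growth = (4096 − 4000) / 4000 = 2.4%.
Labor's share = 1 − 0.48 = 0.52.
Physical capital: 0.48 × 0.9 = 0.432 pp.
Employment: 0.52 × 2.4 = 1.248 pp.
TFP growth = 2.3 − 1.68 = 0.62%.

0.62%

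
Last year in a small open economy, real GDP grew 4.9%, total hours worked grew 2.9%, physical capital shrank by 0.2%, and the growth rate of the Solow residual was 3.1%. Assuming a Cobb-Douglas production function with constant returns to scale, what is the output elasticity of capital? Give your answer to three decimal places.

The output elasticity of capital is 0.355.

gY = gA + α·gK + (1−α)·gL, so gY − gA − gL = α(gK − gL).
4.9 − 3.1 − 2.9 = α × (-0.2 − 2.9).
-1.1 = -3.1 α, so α = 0.35484.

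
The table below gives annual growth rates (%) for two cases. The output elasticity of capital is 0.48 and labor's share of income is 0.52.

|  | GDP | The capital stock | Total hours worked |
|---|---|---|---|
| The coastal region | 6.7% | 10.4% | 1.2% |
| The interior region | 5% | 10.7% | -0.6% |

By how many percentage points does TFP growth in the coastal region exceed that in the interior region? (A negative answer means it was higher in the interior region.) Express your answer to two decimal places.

0.91 percentage points

Labor's share = 1 − 0.48 = 0.52.
The coastal region: TFP = 6.7 − 4.992 − 0.624 = 1.084%.
The interior region: TFP = 5 − 5.136 + 0.312 = 0.176%.
Difference = 1.084 − (0.176) = 0.908 pp.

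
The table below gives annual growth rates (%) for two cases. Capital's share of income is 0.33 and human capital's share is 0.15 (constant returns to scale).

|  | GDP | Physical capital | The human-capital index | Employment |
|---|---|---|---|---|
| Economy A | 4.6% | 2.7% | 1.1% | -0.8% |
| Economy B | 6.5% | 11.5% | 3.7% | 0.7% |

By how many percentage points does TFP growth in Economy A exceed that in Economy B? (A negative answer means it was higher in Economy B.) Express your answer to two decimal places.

2.17 percentage points

Labor's share = 1 − 0.33 − 0.15 = 0.52.
Economy A: TFP = 4.6 − 0.891 − 0.165 + 0.416 = 3.96%.
Economy B: TFP = 6.5 − 3.795 − 0.555 − 0.364 = 1.786%.
Difference = 3.96 − (1.786) = 2.174 pp.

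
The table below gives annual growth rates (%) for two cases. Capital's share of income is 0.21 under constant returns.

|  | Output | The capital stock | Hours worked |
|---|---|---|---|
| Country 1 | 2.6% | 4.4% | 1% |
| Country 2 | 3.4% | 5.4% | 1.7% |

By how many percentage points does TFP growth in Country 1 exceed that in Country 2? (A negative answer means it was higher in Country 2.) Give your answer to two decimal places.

-0.04 percentage points

Labor's share = 1 − 0.21 = 0.79.
Country 1: TFP = 2.6 − 0.924 − 0.79 = 0.886%.
Country 2: TFP = 3.4 − 1.134 − 1.343 = 0.923%.
Difference = 0.886 − (0.923) = -0.037 pp.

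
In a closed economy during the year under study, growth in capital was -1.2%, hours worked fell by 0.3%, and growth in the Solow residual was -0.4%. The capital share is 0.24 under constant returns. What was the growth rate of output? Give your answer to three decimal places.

-0.916%

Labor's share = 1 − 0.24 = 0.76.
Capital: 0.24 × (-1.2) = -0.288 pp.
Hours worked: 0.76 × (-0.3) = -0.228 pp.
Output growth = -0.4 + (-0.516) = -0.916%.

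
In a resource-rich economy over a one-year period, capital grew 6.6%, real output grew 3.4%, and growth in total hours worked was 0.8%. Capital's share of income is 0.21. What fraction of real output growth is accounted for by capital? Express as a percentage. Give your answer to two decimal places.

Capital accounted for 40.76% of growth.

Capital contributed 0.21 × 6.6 = 1.386 pp.
Share of growth = 1.386 / 3.4 × 100 = 40.7647%.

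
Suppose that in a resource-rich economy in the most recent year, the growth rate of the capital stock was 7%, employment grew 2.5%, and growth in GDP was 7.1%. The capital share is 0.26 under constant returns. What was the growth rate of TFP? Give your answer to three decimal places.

Labor's share = 1 − 0.26 = 0.74.
The capital stock: 0.26 × 7 = 1.82 pp.
Employment: 0.74 × 2.5 = 1.85 pp.
TFP growth = 7.1 − 3.67 = 3.43%.

TFP grew 3.430%.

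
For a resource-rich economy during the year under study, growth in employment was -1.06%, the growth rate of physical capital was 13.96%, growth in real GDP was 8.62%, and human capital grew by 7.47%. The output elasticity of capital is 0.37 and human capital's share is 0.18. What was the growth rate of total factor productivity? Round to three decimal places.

Total factor productivity grew 2.587%.

Labor's share = 1 − 0.37 − 0.18 = 0.45.
Physical capital: 0.37 × 13.96 = 5.1652 pp.
Human capital: 0.18 × 7.47 = 1.3446 pp.
Employment: 0.45 × (-1.06) = -0.477 pp.
TFP growth = 8.62 − 6.0328 = 2.5872%.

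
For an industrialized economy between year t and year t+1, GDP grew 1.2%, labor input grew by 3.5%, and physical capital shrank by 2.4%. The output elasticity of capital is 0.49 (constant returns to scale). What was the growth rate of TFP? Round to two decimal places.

TFP grew 0.59%.

Labor's share = 1 − 0.49 = 0.51.
Physical capital: 0.49 × (-2.4) = -1.176 pp.
Labor input: 0.51 × 3.5 = 1.785 pp.
TFP growth = 1.2 − 0.609 = 0.591%.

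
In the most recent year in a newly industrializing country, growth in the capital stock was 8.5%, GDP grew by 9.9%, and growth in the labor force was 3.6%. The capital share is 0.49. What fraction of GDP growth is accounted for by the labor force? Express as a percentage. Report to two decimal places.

18.55%

Labor's share = 1 − 0.49 = 0.51.
The labor force contributed 0.51 × 3.6 = 1.836 pp.
Share of growth = 1.836 / 9.9 × 100 = 18.5455%.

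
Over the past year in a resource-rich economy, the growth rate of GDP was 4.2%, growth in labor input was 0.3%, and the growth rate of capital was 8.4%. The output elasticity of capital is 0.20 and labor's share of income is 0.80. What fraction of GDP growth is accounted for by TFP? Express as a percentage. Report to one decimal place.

54.3%

Labor's share = 1 − 0.2 = 0.8.
Capital: 0.2 × 8.4 = 1.68 pp.
Labor input: 0.8 × 0.3 = 0.24 pp.
TFP growth = 4.2 − 1.92 = 2.28%.
TFP share of growth = 2.28 / 4.2 × 100 = 54.286%.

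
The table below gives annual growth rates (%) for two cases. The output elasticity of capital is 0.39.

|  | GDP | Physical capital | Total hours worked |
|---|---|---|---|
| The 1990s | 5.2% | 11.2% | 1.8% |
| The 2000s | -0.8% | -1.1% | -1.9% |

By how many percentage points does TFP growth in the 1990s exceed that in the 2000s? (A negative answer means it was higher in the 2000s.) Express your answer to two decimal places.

-1.05 percentage points

Labor's share = 1 − 0.39 = 0.61.
The 1990s: TFP = 5.2 − 4.368 − 1.098 = -0.266%.
The 2000s: TFP = -0.8 + 0.429 + 1.159 = 0.788%.
Difference = -0.266 − (0.788) = -1.054 pp.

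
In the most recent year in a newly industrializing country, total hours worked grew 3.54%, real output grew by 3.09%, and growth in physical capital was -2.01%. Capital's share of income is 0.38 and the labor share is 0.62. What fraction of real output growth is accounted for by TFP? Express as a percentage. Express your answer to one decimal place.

Labor's share = 1 − 0.38 = 0.62.
Physical capital: 0.38 × (-2.01) = -0.7638 pp.
Total hours worked: 0.62 × 3.54 = 2.1948 pp.
TFP growth = 3.09 − 1.431 = 1.659%.
TFP share of growth = 1.659 / 3.09 × 100 = 53.689%.

TFP accounted for 53.7% of growth.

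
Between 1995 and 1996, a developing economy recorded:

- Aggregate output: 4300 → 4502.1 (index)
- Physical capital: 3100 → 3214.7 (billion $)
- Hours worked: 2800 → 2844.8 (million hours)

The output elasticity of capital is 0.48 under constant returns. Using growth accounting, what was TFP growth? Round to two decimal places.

2.09%

Aggregate output growth = (4502.1 − 4300) / 4300 = 4.7%.
Physical capital growth = (3214.7 − 3100) / 3100 = 3.7%.
Hours worked growth = (2844.8 − 2800) / 2800 = 1.6%.
Labor's share = 1 − 0.48 = 0.52.
Physical capital: 0.48 × 3.7 = 1.776 pp.
Hours worked: 0.52 × 1.6 = 0.832 pp.
TFP growth = 4.7 − 2.608 = 2.092%.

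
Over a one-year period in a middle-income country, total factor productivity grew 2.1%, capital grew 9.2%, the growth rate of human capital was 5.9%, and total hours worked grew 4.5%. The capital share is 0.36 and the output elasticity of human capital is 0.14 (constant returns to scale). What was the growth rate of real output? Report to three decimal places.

Real output grew 8.488%.

Labor's share = 1 − 0.36 − 0.14 = 0.5.
Capital: 0.36 × 9.2 = 3.312 pp.
Human capital: 0.14 × 5.9 = 0.826 pp.
Total hours worked: 0.5 × 4.5 = 2.25 pp.
Output growth = 2.1 + 6.388 = 8.488%.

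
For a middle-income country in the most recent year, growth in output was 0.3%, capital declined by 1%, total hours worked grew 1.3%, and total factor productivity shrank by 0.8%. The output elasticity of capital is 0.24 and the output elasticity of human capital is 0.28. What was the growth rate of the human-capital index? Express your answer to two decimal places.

The human-capital index grew 2.56%.

Labor's share = 1 − 0.24 − 0.28 = 0.48.
gY = gA + 0.24×(-1) + 0.48×1.3 + 0.28×g.
0.28×g = 0.3 + 0.8 − 0.384 = 0.716.
g = 0.716 / 0.28 = 2.5571%.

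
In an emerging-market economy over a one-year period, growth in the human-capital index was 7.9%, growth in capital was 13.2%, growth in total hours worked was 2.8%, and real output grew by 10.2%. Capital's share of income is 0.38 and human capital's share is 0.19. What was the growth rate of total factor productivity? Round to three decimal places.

2.479%

Labor's share = 1 − 0.38 − 0.19 = 0.43.
Capital: 0.38 × 13.2 = 5.016 pp.
The human-capital index: 0.19 × 7.9 = 1.501 pp.
Total hours worked: 0.43 × 2.8 = 1.204 pp.
TFP growth = 10.2 − 7.721 = 2.479%.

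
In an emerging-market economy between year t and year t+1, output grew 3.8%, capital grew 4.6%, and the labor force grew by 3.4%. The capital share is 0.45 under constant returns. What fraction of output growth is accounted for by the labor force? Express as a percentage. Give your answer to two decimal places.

Labor's share = 1 − 0.45 = 0.55.
The labor force contributed 0.55 × 3.4 = 1.87 pp.
Share of growth = 1.87 / 3.8 × 100 = 49.2105%.

49.21%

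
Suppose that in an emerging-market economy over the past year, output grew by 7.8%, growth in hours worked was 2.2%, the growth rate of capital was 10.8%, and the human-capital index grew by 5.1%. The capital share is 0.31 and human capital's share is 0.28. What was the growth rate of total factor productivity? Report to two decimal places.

Labor's share = 1 − 0.31 − 0.28 = 0.41.
Capital: 0.31 × 10.8 = 3.348 pp.
The human-capital index: 0.28 × 5.1 = 1.428 pp.
Hours worked: 0.41 × 2.2 = 0.902 pp.
TFP growth = 7.8 − 5.678 = 2.122%.

Total factor productivity grew 2.12%.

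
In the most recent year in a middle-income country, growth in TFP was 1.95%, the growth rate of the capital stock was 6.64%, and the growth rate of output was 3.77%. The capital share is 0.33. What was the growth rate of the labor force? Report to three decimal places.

-0.554%

Labor's share = 1 − 0.33 = 0.67.
gY = gA + 0.33×6.64 + 0.67×g.
0.67×g = 3.77 − 1.95 − 2.1912 = -0.3712.
g = -0.3712 / 0.67 = -0.55403%.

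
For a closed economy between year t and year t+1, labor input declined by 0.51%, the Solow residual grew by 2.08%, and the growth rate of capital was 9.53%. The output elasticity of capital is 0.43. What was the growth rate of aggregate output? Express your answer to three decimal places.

Labor's share = 1 − 0.43 = 0.57.
Capital: 0.43 × 9.53 = 4.0979 pp.
Labor input: 0.57 × (-0.51) = -0.2907 pp.
Output growth = 2.08 + 3.8072 = 5.8872%.

5.887%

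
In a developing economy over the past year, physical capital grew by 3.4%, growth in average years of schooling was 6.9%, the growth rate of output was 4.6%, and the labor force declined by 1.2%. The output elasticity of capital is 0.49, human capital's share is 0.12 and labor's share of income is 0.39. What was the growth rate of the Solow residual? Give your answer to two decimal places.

Labor's share = 1 − 0.49 − 0.12 = 0.39.
Physical capital: 0.49 × 3.4 = 1.666 pp.
Average years of schooling: 0.12 × 6.9 = 0.828 pp.
The labor force: 0.39 × (-1.2) = -0.468 pp.
TFP growth = 4.6 − 2.026 = 2.574%.

2.57%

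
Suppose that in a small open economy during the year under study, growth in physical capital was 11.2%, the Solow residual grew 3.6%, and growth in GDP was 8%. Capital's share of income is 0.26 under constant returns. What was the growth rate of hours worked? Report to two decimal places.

Hours worked growth was 2.01%.

Labor's share = 1 − 0.26 = 0.74.
gY = gA + 0.26×11.2 + 0.74×g.
0.74×g = 8 − 3.6 − 2.912 = 1.488.
g = 1.488 / 0.74 = 2.0108%.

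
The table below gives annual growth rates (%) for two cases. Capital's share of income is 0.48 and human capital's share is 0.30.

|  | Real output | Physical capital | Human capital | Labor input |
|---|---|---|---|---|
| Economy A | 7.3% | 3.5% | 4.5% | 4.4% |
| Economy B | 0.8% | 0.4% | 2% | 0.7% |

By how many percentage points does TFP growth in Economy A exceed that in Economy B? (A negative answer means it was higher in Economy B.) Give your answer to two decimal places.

3.45 percentage points

Labor's share = 1 − 0.48 − 0.3 = 0.22.
Economy A: TFP = 7.3 − 1.68 − 1.35 − 0.968 = 3.302%.
Economy B: TFP = 0.8 − 0.192 − 0.6 − 0.154 = -0.146%.
Difference = 3.302 − (-0.146) = 3.448 pp.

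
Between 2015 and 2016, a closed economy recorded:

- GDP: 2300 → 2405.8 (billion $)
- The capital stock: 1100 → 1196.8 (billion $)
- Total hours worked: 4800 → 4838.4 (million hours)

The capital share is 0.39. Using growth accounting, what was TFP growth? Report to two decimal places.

TFP grew 0.68%.

GDP growth = (2405.8 − 2300) / 2300 = 4.6%.
The capital stock growth = (1196.8 − 1100) / 1100 = 8.8%.
Total hours worked growth = (4838.4 − 4800) / 4800 = 0.8%.
Labor's share = 1 − 0.39 = 0.61.
The capital stock: 0.39 × 8.8 = 3.432 pp.
Total hours worked: 0.61 × 0.8 = 0.488 pp.
TFP growth = 4.6 − 3.92 = 0.68%.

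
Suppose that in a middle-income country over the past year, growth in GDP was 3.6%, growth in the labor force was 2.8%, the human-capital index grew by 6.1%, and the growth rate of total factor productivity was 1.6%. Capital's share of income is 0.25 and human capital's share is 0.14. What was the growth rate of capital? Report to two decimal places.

Labor's share = 1 − 0.25 − 0.14 = 0.61.
gY = gA + 0.14×6.1 + 0.61×2.8 + 0.25×g.
0.25×g = 3.6 − 1.6 − 2.562 = -0.562.
g = -0.562 / 0.25 = -2.248%.

-2.25%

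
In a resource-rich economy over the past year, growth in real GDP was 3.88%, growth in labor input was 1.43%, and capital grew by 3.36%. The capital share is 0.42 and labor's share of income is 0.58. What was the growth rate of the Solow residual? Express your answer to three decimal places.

Labor's share = 1 − 0.42 = 0.58.
Capital: 0.42 × 3.36 = 1.4112 pp.
Labor input: 0.58 × 1.43 = 0.8294 pp.
TFP growth = 3.88 − 2.2406 = 1.6394%.

The Solow residual grew 1.639%.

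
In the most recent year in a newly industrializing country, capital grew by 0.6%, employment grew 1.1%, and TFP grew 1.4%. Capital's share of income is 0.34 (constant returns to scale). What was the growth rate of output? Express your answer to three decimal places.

Labor's share = 1 − 0.34 = 0.66.
Capital: 0.34 × 0.6 = 0.204 pp.
Employment: 0.66 × 1.1 = 0.726 pp.
Output growth = 1.4 + 0.93 = 2.33%.

2.330%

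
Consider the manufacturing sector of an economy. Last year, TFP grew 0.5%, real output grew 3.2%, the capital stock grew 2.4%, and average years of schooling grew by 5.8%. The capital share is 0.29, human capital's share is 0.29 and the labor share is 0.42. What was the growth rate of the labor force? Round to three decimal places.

Labor's share = 1 − 0.29 − 0.29 = 0.42.
gY = gA + 0.29×2.4 + 0.29×5.8 + 0.42×g.
0.42×g = 3.2 − 0.5 − 2.378 = 0.322.
g = 0.322 / 0.42 = 0.76667%.

0.767%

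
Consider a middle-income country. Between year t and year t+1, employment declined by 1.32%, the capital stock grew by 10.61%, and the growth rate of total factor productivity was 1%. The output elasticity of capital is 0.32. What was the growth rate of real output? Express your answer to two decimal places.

Labor's share = 1 − 0.32 = 0.68.
The capital stock: 0.32 × 10.61 = 3.3952 pp.
Employment: 0.68 × (-1.32) = -0.8976 pp.
Output growth = 1 + 2.4976 = 3.4976%.

Real output growth was 3.50%.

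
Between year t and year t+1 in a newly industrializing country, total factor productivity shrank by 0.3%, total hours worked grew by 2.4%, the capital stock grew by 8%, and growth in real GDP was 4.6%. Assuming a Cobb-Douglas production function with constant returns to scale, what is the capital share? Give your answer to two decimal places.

gY = gA + α·gK + (1−α)·gL, so gY − gA − gL = α(gK − gL).
4.6 + 0.3 − 2.4 = α × (8 − 2.4).
2.5 = 5.6 α, so α = 0.4464.

0.45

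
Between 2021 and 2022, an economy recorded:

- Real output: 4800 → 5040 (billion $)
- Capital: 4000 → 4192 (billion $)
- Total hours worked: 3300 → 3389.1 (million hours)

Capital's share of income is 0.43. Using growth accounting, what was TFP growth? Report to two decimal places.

Real output growth = (5040 − 4800) / 4800 = 5%.
Capital growth = (4192 − 4000) / 4000 = 4.8%.
Total hours worked growth = (3389.1 − 3300) / 3300 = 2.7%.
Labor's share = 1 − 0.43 = 0.57.
Capital: 0.43 × 4.8 = 2.064 pp.
Total hours worked: 0.57 × 2.7 = 1.539 pp.
TFP growth = 5 − 3.603 = 1.397%.

TFP grew 1.40%.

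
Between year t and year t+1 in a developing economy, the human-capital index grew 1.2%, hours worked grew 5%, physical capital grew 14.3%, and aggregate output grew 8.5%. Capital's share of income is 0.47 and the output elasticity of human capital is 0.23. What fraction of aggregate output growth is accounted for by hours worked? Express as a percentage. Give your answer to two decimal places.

17.65%

Labor's share = 1 − 0.47 − 0.23 = 0.3.
Hours worked contributed 0.3 × 5 = 1.5 pp.
Share of growth = 1.5 / 8.5 × 100 = 17.6471%.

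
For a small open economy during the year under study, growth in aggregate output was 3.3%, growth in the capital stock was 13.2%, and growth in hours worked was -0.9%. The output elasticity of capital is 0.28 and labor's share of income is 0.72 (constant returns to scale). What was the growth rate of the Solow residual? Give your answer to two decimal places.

Labor's share = 1 − 0.28 = 0.72.
The capital stock: 0.28 × 13.2 = 3.696 pp.
Hours worked: 0.72 × (-0.9) = -0.648 pp.
TFP growth = 3.3 − 3.048 = 0.252%.

0.25%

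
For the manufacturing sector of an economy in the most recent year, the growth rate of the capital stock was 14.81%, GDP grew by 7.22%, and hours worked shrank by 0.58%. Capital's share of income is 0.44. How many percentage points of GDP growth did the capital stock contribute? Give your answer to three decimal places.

Contribution = share × growth = 0.44 × 14.81 = 6.5164 pp.

6.516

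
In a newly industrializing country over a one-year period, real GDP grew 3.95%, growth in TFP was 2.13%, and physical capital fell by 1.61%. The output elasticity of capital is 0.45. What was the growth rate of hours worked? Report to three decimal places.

Labor's share = 1 − 0.45 = 0.55.
gY = gA + 0.45×(-1.61) + 0.55×g.
0.55×g = 3.95 − 2.13 + 0.7245 = 2.5445.
g = 2.5445 / 0.55 = 4.62636%.

4.626%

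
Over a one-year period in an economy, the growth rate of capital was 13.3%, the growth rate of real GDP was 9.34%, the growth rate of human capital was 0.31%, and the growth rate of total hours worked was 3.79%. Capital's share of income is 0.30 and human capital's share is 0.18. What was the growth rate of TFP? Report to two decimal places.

3.32%

Labor's share = 1 − 0.3 − 0.18 = 0.52.
Capital: 0.3 × 13.3 = 3.99 pp.
Human capital: 0.18 × 0.31 = 0.0558 pp.
Total hours worked: 0.52 × 3.79 = 1.9708 pp.
TFP growth = 9.34 − 6.0166 = 3.3234%.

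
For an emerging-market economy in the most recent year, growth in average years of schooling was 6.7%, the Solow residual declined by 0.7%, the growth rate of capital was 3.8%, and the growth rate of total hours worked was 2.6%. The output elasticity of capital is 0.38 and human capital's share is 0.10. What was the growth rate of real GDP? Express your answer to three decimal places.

Labor's share = 1 − 0.38 − 0.1 = 0.52.
Capital: 0.38 × 3.8 = 1.444 pp.
Average years of schooling: 0.1 × 6.7 = 0.67 pp.
Total hours worked: 0.52 × 2.6 = 1.352 pp.
Output growth = -0.7 + 3.466 = 2.766%.

2.766%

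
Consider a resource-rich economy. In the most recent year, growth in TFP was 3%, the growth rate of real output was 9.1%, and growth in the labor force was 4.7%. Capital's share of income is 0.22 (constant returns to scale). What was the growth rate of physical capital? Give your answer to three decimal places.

Physical capital growth was 11.064%.

Labor's share = 1 − 0.22 = 0.78.
gY = gA + 0.78×4.7 + 0.22×g.
0.22×g = 9.1 − 3 − 3.666 = 2.434.
g = 2.434 / 0.22 = 11.06364%.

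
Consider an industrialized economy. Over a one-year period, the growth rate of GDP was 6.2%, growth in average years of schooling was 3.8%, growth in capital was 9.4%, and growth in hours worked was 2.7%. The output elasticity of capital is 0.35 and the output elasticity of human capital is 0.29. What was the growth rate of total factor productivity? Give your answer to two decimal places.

Labor's share = 1 − 0.35 − 0.29 = 0.36.
Capital: 0.35 × 9.4 = 3.29 pp.
Average years of schooling: 0.29 × 3.8 = 1.102 pp.
Hours worked: 0.36 × 2.7 = 0.972 pp.
TFP growth = 6.2 − 5.364 = 0.836%.

0.84%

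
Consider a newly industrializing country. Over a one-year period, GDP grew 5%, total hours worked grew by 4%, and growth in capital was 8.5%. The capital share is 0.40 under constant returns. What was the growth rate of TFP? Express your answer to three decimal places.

Labor's share = 1 − 0.4 = 0.6.
Capital: 0.4 × 8.5 = 3.4 pp.
Total hours worked: 0.6 × 4 = 2.4 pp.
TFP growth = 5 − 5.8 = -0.8%.

-0.800%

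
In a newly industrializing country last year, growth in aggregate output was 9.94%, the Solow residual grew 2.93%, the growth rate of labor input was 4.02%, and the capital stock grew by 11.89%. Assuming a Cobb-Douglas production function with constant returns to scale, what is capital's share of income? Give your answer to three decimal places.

gY = gA + α·gK + (1−α)·gL, so gY − gA − gL = α(gK − gL).
9.94 − 2.93 − 4.02 = α × (11.89 − 4.02).
2.99 = 7.87 α, so α = 0.37992.

α = 0.380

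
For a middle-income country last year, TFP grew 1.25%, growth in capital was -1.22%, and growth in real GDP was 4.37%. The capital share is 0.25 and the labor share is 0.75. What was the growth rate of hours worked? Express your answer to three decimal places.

4.567%

Labor's share = 1 − 0.25 = 0.75.
gY = gA + 0.25×(-1.22) + 0.75×g.
0.75×g = 4.37 − 1.25 + 0.305 = 3.425.
g = 3.425 / 0.75 = 4.56667%.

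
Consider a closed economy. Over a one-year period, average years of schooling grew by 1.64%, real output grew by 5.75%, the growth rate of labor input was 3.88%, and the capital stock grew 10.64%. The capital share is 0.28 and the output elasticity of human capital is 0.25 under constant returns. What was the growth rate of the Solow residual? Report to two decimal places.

Labor's share = 1 − 0.28 − 0.25 = 0.47.
The capital stock: 0.28 × 10.64 = 2.9792 pp.
Average years of schooling: 0.25 × 1.64 = 0.41 pp.
Labor input: 0.47 × 3.88 = 1.8236 pp.
TFP growth = 5.75 − 5.2128 = 0.5372%.

0.54%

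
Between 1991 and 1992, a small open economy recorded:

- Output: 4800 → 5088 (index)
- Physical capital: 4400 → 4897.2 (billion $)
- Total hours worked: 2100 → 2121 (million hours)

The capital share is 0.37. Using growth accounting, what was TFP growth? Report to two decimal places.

1.19%

Output growth = (5088 − 4800) / 4800 = 6%.
Physical capital growth = (4897.2 − 4400) / 4400 = 11.3%.
Total hours worked growth = (2121 − 2100) / 2100 = 1%.
Labor's share = 1 − 0.37 = 0.63.
Physical capital: 0.37 × 11.3 = 4.181 pp.
Total hours worked: 0.63 × 1 = 0.63 pp.
TFP growth = 6 − 4.811 = 1.189%.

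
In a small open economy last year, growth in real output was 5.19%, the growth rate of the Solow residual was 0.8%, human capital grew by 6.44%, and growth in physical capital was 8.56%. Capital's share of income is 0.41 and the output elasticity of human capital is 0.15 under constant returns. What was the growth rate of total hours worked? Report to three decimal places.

Labor's share = 1 − 0.41 − 0.15 = 0.44.
gY = gA + 0.41×8.56 + 0.15×6.44 + 0.44×g.
0.44×g = 5.19 − 0.8 − 4.4756 = -0.0856.
g = -0.0856 / 0.44 = -0.19455%.

-0.195%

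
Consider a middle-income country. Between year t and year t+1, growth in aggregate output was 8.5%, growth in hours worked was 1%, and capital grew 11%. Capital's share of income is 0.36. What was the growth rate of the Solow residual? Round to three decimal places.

Labor's share = 1 − 0.36 = 0.64.
Capital: 0.36 × 11 = 3.96 pp.
Hours worked: 0.64 × 1 = 0.64 pp.
TFP growth = 8.5 − 4.6 = 3.9%.

3.900%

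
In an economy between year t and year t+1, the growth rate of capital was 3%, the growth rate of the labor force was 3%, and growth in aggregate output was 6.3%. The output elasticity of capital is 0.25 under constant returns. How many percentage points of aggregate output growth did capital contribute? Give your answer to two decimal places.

0.75 pp

Contribution = share × growth = 0.25 × 3 = 0.75 pp.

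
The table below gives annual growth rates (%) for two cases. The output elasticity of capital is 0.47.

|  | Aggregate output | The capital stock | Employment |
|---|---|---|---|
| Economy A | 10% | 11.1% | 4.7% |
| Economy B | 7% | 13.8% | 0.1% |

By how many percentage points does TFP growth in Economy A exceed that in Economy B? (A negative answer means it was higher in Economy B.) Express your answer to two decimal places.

1.83 percentage points

Labor's share = 1 − 0.47 = 0.53.
Economy A: TFP = 10 − 5.217 − 2.491 = 2.292%.
Economy B: TFP = 7 − 6.486 − 0.053 = 0.461%.
Difference = 2.292 − (0.461) = 1.831 pp.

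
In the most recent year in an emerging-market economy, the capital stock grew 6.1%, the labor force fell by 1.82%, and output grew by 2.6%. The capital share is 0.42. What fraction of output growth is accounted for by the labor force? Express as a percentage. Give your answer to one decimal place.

Labor's share = 1 − 0.42 = 0.58.
The labor force contributed 0.58 × (-1.82) = -1.0556 pp.
Share of growth = -1.0556 / 2.6 × 100 = -40.6%.

-40.6%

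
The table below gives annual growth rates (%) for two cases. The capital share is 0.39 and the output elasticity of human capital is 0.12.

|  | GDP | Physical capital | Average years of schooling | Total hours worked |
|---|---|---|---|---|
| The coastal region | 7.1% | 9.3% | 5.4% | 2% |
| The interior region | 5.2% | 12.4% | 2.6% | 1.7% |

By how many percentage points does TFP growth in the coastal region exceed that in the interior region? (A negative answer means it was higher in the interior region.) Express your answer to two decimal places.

2.63 percentage points

Labor's share = 1 − 0.39 − 0.12 = 0.49.
The coastal region: TFP = 7.1 − 3.627 − 0.648 − 0.98 = 1.845%.
The interior region: TFP = 5.2 − 4.836 − 0.312 − 0.833 = -0.781%.
Difference = 1.845 − (-0.781) = 2.626 pp.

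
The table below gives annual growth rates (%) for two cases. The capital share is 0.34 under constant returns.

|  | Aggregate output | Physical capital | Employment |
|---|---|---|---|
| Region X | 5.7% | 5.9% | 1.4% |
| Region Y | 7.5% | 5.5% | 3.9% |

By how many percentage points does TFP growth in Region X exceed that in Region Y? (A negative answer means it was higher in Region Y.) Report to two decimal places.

Labor's share = 1 − 0.34 = 0.66.
Region X: TFP = 5.7 − 2.006 − 0.924 = 2.77%.
Region Y: TFP = 7.5 − 1.87 − 2.574 = 3.056%.
Difference = 2.77 − (3.056) = -0.286 pp.

-0.29 percentage points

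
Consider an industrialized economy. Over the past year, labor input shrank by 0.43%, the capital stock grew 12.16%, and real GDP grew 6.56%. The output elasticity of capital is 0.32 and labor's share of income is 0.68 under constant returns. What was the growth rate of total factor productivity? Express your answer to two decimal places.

2.96%

Labor's share = 1 − 0.32 = 0.68.
The capital stock: 0.32 × 12.16 = 3.8912 pp.
Labor input: 0.68 × (-0.43) = -0.2924 pp.
TFP growth = 6.56 − 3.5988 = 2.9612%.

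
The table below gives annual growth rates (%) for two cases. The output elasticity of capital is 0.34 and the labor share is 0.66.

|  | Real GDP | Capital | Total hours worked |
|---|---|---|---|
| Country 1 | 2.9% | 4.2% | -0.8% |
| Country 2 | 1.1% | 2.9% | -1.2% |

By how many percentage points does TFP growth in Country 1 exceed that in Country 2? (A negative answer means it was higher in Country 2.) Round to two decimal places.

Labor's share = 1 − 0.34 = 0.66.
Country 1: TFP = 2.9 − 1.428 + 0.528 = 2%.
Country 2: TFP = 1.1 − 0.986 + 0.792 = 0.906%.
Difference = 2 − (0.906) = 1.094 pp.

1.09 percentage points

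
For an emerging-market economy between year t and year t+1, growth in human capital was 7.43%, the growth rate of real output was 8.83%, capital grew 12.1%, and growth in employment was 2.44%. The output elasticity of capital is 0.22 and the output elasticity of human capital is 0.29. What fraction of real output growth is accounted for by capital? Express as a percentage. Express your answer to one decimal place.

Capital accounted for 30.1% of growth.

Capital contributed 0.22 × 12.1 = 2.662 pp.
Share of growth = 2.662 / 8.83 × 100 = 30.147%.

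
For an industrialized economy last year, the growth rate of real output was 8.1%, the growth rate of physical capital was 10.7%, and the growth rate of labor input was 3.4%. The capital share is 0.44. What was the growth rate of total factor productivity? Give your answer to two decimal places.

Total factor productivity grew 1.49%.

Labor's share = 1 − 0.44 = 0.56.
Physical capital: 0.44 × 10.7 = 4.708 pp.
Labor input: 0.56 × 3.4 = 1.904 pp.
TFP growth = 8.1 − 6.612 = 1.488%.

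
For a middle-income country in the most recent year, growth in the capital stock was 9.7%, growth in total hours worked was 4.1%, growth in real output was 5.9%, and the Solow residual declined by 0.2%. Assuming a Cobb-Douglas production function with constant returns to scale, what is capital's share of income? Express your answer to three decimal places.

gY = gA + α·gK + (1−α)·gL, so gY − gA − gL = α(gK − gL).
5.9 + 0.2 − 4.1 = α × (9.7 − 4.1).
2 = 5.6 α, so α = 0.35714.

0.357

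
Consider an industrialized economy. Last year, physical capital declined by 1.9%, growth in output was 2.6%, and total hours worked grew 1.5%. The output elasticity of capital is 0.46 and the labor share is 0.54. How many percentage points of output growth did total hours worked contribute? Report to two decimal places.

Labor's share = 1 − 0.46 = 0.54.
Contribution = share × growth = 0.54 × 1.5 = 0.81 pp.

0.81 percentage points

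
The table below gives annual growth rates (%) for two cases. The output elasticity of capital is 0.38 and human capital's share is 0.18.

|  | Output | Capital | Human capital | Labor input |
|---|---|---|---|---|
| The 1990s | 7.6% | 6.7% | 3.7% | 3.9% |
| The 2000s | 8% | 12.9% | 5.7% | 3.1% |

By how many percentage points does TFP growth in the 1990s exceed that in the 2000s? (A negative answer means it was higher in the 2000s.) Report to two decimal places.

Labor's share = 1 − 0.38 − 0.18 = 0.44.
The 1990s: TFP = 7.6 − 2.546 − 0.666 − 1.716 = 2.672%.
The 2000s: TFP = 8 − 4.902 − 1.026 − 1.364 = 0.708%.
Difference = 2.672 − (0.708) = 1.964 pp.

1.96 percentage points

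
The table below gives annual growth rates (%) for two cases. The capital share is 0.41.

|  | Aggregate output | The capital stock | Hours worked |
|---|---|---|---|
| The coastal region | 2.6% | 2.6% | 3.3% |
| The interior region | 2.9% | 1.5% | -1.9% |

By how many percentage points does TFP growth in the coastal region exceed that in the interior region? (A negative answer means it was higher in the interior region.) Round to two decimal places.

-3.82 percentage points

Labor's share = 1 − 0.41 = 0.59.
The coastal region: TFP = 2.6 − 1.066 − 1.947 = -0.413%.
The interior region: TFP = 2.9 − 0.615 + 1.121 = 3.406%.
Difference = -0.413 − (3.406) = -3.819 pp.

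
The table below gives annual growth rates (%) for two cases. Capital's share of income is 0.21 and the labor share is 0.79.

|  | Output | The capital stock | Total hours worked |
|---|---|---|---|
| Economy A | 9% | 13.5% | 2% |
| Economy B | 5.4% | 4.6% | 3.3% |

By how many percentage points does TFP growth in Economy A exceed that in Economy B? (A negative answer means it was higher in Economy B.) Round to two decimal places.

2.76 percentage points

Labor's share = 1 − 0.21 = 0.79.
Economy A: TFP = 9 − 2.835 − 1.58 = 4.585%.
Economy B: TFP = 5.4 − 0.966 − 2.607 = 1.827%.
Difference = 4.585 − (1.827) = 2.758 pp.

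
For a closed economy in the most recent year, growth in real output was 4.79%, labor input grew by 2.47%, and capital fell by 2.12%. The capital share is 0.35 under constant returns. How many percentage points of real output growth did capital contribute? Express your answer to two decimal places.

-0.74 percentage points

Contribution = share × growth = 0.35 × (-2.12) = -0.742 pp.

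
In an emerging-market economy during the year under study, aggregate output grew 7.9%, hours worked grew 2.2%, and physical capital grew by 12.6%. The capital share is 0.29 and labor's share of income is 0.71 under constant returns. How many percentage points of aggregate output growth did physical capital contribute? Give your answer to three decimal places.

Contribution = share × growth = 0.29 × 12.6 = 3.654 pp.

3.654 pp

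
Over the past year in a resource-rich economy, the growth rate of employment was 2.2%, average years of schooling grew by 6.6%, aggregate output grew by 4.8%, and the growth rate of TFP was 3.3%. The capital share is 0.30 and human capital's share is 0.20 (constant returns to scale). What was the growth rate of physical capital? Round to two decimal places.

Labor's share = 1 − 0.3 − 0.2 = 0.5.
gY = gA + 0.2×6.6 + 0.5×2.2 + 0.3×g.
0.3×g = 4.8 − 3.3 − 2.42 = -0.92.
g = -0.92 / 0.3 = -3.0667%.

-3.07%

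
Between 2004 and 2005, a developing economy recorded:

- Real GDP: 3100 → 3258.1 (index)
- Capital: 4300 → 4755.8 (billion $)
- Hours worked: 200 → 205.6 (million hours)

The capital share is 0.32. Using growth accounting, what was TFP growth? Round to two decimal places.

Real GDP growth = (3258.1 − 3100) / 3100 = 5.1%.
Capital growth = (4755.8 − 4300) / 4300 = 10.6%.
Hours worked growth = (205.6 − 200) / 200 = 2.8%.
Labor's share = 1 − 0.32 = 0.68.
Capital: 0.32 × 10.6 = 3.392 pp.
Hours worked: 0.68 × 2.8 = 1.904 pp.
TFP growth = 5.1 − 5.296 = -0.196%.

-0.20%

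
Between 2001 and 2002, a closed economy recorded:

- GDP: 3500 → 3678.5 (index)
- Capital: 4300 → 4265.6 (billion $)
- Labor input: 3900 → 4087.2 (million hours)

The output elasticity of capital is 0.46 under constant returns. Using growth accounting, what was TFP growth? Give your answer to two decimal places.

GDP growth = (3678.5 − 3500) / 3500 = 5.1%.
Capital growth = (4265.6 − 4300) / 4300 = -0.8%.
Labor input growth = (4087.2 − 3900) / 3900 = 4.8%.
Labor's share = 1 − 0.46 = 0.54.
Capital: 0.46 × (-0.8) = -0.368 pp.
Labor input: 0.54 × 4.8 = 2.592 pp.
TFP growth = 5.1 − 2.224 = 2.876%.

2.88%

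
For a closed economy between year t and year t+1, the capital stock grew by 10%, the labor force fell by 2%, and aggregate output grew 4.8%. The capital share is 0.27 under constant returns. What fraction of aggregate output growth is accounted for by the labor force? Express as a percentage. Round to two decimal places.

-30.42%

Labor's share = 1 − 0.27 = 0.73.
The labor force contributed 0.73 × (-2) = -1.46 pp.
Share of growth = -1.46 / 4.8 × 100 = -30.4167%.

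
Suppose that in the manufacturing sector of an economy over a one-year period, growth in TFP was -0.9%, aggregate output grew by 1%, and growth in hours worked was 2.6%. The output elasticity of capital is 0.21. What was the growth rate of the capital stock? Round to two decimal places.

Labor's share = 1 − 0.21 = 0.79.
gY = gA + 0.79×2.6 + 0.21×g.
0.21×g = 1 + 0.9 − 2.054 = -0.154.
g = -0.154 / 0.21 = -0.7333%.

-0.73%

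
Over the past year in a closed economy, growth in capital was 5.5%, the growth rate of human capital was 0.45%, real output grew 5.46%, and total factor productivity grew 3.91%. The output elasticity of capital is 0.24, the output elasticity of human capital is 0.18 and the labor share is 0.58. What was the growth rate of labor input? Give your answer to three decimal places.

0.257%

Labor's share = 1 − 0.24 − 0.18 = 0.58.
gY = gA + 0.24×5.5 + 0.18×0.45 + 0.58×g.
0.58×g = 5.46 − 3.91 − 1.401 = 0.149.
g = 0.149 / 0.58 = 0.2569%.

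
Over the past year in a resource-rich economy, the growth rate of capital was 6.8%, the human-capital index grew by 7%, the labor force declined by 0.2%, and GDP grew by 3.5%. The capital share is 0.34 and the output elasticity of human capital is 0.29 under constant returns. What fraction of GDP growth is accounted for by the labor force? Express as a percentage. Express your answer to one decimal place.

Labor's share = 1 − 0.34 − 0.29 = 0.37.
The labor force contributed 0.37 × (-0.2) = -0.074 pp.
Share of growth = -0.074 / 3.5 × 100 = -2.114%.

-2.1%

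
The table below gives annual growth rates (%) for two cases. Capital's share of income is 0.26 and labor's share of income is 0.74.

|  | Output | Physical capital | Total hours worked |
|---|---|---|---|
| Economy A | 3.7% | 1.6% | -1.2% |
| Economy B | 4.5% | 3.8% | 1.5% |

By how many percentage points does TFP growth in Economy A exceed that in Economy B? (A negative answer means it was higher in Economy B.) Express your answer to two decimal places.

1.77 percentage points

Labor's share = 1 − 0.26 = 0.74.
Economy A: TFP = 3.7 − 0.416 + 0.888 = 4.172%.
Economy B: TFP = 4.5 − 0.988 − 1.11 = 2.402%.
Difference = 4.172 − (2.402) = 1.77 pp.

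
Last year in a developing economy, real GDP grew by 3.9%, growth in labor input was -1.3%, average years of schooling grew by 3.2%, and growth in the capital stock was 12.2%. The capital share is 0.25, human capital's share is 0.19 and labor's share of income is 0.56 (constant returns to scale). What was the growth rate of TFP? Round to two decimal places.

0.97%

Labor's share = 1 − 0.25 − 0.19 = 0.56.
The capital stock: 0.25 × 12.2 = 3.05 pp.
Average years of schooling: 0.19 × 3.2 = 0.608 pp.
Labor input: 0.56 × (-1.3) = -0.728 pp.
TFP growth = 3.9 − 2.93 = 0.97%.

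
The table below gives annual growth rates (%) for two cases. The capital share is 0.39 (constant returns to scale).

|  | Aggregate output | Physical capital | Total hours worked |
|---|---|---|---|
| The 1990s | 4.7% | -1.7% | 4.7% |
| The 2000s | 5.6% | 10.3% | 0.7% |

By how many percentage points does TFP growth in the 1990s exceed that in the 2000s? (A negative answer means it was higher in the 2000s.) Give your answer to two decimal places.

Labor's share = 1 − 0.39 = 0.61.
The 1990s: TFP = 4.7 + 0.663 − 2.867 = 2.496%.
The 2000s: TFP = 5.6 − 4.017 − 0.427 = 1.156%.
Difference = 2.496 − (1.156) = 1.34 pp.

1.34 percentage points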